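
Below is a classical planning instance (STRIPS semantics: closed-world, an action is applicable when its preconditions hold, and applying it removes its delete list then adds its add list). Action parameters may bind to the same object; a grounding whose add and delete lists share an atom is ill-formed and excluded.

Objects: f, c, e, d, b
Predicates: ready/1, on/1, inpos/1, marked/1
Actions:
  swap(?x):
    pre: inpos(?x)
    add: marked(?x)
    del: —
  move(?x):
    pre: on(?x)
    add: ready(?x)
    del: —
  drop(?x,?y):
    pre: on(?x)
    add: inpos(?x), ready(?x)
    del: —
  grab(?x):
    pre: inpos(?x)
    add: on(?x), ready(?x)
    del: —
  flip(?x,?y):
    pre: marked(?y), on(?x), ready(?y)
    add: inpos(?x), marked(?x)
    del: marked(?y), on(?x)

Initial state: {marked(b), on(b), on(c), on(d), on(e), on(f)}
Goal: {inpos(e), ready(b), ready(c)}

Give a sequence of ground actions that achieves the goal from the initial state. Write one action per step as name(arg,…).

move(c); move(b); drop(e,f)

1. move(c)  →  {marked(b), on(b), on(c), on(d), on(e), on(f), ready(c)}
2. move(b)  →  {marked(b), on(b), on(c), on(d), on(e), on(f), ready(b), ready(c)}
3. drop(e,f)  →  {inpos(e), marked(b), on(b), on(c), on(d), on(e), on(f), ready(b), ready(c), ready(e)}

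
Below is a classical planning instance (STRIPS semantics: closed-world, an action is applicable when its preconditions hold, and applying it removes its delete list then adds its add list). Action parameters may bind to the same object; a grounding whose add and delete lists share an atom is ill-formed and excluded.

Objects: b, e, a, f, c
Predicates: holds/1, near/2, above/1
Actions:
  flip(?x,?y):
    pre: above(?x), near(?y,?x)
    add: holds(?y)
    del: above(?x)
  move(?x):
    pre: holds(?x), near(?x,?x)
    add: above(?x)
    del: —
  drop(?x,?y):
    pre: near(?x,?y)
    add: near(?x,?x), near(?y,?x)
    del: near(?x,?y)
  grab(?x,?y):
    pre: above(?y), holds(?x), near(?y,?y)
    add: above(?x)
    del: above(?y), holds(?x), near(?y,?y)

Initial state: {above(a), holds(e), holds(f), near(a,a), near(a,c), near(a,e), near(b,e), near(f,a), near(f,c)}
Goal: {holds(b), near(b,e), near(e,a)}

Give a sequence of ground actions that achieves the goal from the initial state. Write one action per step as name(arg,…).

drop(a,e); grab(e,a); flip(e,b)

1. drop(a,e)  →  {above(a), holds(e), holds(f), near(a,a), near(a,c), near(b,e), near(e,a), near(f,a), near(f,c)}
2. grab(e,a)  →  {above(e), holds(f), near(a,c), near(b,e), near(e,a), near(f,a), near(f,c)}
3. flip(e,b)  →  {holds(b), holds(f), near(a,c), near(b,e), near(e,a), near(f,a), near(f,c)}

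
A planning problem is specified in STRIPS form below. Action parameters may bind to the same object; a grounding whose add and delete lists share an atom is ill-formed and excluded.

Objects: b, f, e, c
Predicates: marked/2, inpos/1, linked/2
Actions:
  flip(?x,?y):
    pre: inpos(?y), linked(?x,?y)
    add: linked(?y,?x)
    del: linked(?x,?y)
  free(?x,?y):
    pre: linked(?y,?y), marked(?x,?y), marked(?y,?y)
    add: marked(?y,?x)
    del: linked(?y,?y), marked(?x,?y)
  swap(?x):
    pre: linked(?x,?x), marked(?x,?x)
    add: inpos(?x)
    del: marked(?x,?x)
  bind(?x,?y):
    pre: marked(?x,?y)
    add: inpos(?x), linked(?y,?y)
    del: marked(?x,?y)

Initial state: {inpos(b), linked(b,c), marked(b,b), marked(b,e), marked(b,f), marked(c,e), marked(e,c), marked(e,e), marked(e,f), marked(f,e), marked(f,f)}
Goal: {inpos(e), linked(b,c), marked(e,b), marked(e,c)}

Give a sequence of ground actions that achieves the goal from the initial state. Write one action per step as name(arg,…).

bind(f,e); free(b,e); bind(e,f)

1. bind(f,e)  →  {inpos(b), inpos(f), linked(b,c), linked(e,e), marked(b,b), marked(b,e), marked(b,f), marked(c,e), marked(e,c), marked(e,e), marked(e,f), marked(f,f)}
2. free(b,e)  →  {inpos(b), inpos(f), linked(b,c), marked(b,b), marked(b,f), marked(c,e), marked(e,b), marked(e,c), marked(e,e), marked(e,f), marked(f,f)}
3. bind(e,f)  →  {inpos(b), inpos(e), inpos(f), linked(b,c), linked(f,f), marked(b,b), marked(b,f), marked(c,e), marked(e,b), marked(e,c), marked(e,e), marked(f,f)}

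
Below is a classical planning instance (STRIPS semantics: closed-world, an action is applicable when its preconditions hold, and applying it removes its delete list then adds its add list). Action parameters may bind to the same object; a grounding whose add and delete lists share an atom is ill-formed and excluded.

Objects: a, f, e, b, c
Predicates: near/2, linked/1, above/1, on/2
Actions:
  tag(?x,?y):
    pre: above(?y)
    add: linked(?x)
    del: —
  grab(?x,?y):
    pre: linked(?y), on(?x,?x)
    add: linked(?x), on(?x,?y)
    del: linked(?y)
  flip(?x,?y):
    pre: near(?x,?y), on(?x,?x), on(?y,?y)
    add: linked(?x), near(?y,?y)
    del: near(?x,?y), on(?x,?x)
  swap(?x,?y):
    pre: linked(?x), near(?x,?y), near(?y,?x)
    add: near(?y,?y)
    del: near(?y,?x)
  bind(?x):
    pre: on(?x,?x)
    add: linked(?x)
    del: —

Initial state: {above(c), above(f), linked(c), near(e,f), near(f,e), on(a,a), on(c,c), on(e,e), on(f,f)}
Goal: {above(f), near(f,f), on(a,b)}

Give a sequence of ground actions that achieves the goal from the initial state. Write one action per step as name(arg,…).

tag(b,f); grab(a,b); flip(e,f)

1. tag(b,f)  →  {above(c), above(f), linked(b), linked(c), near(e,f), near(f,e), on(a,a), on(c,c), on(e,e), on(f,f)}
2. grab(a,b)  →  {above(c), above(f), linked(a), linked(c), near(e,f), near(f,e), on(a,a), on(a,b), on(c,c), on(e,e), on(f,f)}
3. flip(e,f)  →  {above(c), above(f), linked(a), linked(c), linked(e), near(f,e), near(f,f), on(a,a), on(a,b), on(c,c), on(f,f)}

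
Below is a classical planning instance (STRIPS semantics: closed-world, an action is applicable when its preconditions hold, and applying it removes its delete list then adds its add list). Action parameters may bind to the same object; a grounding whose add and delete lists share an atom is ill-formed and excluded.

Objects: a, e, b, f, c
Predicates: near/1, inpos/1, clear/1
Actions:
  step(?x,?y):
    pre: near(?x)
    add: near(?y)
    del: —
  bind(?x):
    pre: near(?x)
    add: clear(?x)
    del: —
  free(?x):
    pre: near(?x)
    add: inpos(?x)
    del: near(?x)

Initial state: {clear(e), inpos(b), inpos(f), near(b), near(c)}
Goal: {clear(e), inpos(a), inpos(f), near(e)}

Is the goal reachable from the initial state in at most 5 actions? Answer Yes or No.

Yes

1. step(b,a)  →  {clear(e), inpos(b), inpos(f), near(a), near(b), near(c)}
2. step(a,e)  →  {clear(e), inpos(b), inpos(f), near(a), near(b), near(c), near(e)}
3. free(a)  →  {clear(e), inpos(a), inpos(b), inpos(f), near(b), near(c), near(e)}
optimal plan length = 3; 3 ≤ 5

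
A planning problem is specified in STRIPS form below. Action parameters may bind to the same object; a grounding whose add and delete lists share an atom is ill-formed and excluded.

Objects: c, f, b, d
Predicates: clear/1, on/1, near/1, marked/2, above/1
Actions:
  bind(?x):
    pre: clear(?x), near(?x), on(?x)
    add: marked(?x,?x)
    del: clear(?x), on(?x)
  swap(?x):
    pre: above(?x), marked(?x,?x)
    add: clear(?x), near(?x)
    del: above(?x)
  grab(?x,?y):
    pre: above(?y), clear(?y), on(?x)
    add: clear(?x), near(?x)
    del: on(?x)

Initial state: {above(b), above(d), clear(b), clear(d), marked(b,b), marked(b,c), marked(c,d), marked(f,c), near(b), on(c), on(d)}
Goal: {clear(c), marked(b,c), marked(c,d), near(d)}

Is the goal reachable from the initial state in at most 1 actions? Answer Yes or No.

No

1. grab(c,b)  →  {above(b), above(d), clear(b), clear(c), clear(d), marked(b,b), marked(b,c), marked(c,d), marked(f,c), near(b), near(c), on(d)}
2. grab(d,b)  →  {above(b), above(d), clear(b), clear(c), clear(d), marked(b,b), marked(b,c), marked(c,d), marked(f,c), near(b), near(c), near(d)}
optimal plan length = 2; 2 > 1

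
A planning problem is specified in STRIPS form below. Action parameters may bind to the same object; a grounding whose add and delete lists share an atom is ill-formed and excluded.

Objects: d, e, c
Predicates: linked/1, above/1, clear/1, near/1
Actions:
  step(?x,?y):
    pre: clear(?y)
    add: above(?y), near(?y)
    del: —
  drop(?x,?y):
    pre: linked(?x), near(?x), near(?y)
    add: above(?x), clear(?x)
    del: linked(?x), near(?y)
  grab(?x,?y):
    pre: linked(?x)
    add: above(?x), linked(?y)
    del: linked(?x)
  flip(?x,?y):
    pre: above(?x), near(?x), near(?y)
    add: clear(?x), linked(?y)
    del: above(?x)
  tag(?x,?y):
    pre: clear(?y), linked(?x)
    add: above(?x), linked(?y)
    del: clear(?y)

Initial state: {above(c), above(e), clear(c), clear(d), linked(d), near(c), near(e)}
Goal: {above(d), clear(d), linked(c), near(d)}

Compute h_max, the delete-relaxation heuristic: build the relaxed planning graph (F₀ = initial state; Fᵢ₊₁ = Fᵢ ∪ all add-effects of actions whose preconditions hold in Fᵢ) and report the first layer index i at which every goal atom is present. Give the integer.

F0 = init (7 atoms)
F1 = F0 ∪ {above(d), clear(e), linked(c), linked(e), near(d)}  (12 atoms)
goal ⊆ F1  ⇒  h_max = 1

1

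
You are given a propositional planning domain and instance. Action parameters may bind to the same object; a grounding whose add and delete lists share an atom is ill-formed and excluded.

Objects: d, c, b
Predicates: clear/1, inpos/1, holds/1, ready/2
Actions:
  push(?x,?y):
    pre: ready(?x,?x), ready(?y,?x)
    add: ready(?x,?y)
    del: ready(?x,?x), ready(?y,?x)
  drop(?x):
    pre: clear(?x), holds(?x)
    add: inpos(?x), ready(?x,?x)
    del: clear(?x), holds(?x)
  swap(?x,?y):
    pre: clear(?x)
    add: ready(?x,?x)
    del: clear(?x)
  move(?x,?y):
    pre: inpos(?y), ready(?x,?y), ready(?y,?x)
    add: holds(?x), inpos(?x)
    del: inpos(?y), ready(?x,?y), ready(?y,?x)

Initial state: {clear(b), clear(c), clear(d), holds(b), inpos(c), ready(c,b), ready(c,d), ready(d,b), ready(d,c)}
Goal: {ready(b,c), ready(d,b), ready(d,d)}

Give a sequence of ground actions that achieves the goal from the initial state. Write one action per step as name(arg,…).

1. drop(b)  →  {clear(c), clear(d), inpos(b), inpos(c), ready(b,b), ready(c,b), ready(c,d), ready(d,b), ready(d,c)}
2. push(b,c)  →  {clear(c), clear(d), inpos(b), inpos(c), ready(b,c), ready(c,d), ready(d,b), ready(d,c)}
3. swap(d,d)  →  {clear(c), inpos(b), inpos(c), ready(b,c), ready(c,d), ready(d,b), ready(d,c), ready(d,d)}

drop(b); push(b,c); swap(d,d)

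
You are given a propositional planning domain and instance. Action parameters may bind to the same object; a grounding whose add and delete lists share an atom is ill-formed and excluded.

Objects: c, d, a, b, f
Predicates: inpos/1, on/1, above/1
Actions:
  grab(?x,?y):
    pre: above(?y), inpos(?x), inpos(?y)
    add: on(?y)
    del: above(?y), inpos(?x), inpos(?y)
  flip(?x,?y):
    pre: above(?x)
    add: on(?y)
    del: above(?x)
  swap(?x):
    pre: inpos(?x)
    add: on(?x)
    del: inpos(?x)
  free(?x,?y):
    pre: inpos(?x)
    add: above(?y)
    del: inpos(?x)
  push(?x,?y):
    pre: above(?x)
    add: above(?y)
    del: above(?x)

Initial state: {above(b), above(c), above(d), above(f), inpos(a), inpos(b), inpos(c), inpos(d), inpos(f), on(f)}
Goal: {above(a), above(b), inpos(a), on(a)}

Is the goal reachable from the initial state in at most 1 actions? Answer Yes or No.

No

1. flip(c,a)  →  {above(b), above(d), above(f), inpos(a), inpos(b), inpos(c), inpos(d), inpos(f), on(a), on(f)}
2. free(c,a)  →  {above(a), above(b), above(d), above(f), inpos(a), inpos(b), inpos(d), inpos(f), on(a), on(f)}
optimal plan length = 2; 2 > 1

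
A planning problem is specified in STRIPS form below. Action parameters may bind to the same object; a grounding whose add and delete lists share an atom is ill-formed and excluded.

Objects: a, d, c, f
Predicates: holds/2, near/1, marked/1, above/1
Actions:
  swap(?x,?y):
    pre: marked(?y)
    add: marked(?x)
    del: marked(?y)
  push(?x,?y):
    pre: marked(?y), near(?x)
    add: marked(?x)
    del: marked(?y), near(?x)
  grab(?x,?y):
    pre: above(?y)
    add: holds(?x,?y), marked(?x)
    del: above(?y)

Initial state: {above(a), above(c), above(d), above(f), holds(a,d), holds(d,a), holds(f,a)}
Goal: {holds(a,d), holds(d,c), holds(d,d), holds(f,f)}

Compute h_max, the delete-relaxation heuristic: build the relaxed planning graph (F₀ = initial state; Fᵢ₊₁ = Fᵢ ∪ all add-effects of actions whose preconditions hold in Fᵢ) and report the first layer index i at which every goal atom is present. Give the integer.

1

F0 = init (7 atoms)
F1 = F0 ∪ {holds(a,a), holds(a,c), holds(a,f), holds(c,a), holds(c,c), holds(c,d), holds(c,f), holds(d,c), holds(d,d), holds(d,f), holds(f,c), holds(f,d), holds(f,f), marked(a), marked(c), marked(d), marked(f)}  (24 atoms)
goal ⊆ F1  ⇒  h_max = 1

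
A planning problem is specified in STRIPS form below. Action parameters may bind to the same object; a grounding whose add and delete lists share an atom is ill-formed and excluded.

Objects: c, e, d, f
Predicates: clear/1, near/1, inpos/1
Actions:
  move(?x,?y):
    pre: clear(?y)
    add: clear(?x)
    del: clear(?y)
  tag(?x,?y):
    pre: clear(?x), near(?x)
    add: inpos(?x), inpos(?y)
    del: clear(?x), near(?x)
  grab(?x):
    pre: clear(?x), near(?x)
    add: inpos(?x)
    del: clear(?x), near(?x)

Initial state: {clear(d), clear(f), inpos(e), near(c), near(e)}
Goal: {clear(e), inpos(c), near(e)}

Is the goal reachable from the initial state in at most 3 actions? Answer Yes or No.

Yes

1. move(c,d)  →  {clear(c), clear(f), inpos(e), near(c), near(e)}
2. move(e,f)  →  {clear(c), clear(e), inpos(e), near(c), near(e)}
3. tag(c,c)  →  {clear(e), inpos(c), inpos(e), near(e)}
optimal plan length = 3; 3 ≤ 3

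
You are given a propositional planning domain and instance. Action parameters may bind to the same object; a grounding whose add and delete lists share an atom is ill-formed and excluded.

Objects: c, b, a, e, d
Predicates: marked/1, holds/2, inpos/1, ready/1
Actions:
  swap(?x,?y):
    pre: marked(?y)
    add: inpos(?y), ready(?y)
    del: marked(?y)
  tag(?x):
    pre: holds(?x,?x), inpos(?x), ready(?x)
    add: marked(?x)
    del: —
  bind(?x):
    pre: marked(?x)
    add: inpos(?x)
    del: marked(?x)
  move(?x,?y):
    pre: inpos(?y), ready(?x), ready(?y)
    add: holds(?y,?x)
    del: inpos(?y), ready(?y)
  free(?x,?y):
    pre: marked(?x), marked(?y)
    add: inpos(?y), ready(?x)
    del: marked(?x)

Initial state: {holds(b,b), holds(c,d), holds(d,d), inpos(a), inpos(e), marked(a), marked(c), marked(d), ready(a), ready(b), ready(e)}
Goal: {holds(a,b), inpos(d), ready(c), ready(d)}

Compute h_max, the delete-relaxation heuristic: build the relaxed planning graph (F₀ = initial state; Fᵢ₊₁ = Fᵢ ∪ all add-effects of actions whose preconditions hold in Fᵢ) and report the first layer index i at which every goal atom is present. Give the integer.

F0 = init (11 atoms)
F1 = F0 ∪ {holds(a,a), holds(a,b), holds(a,e), holds(e,a), holds(e,b), holds(e,e), inpos(c), inpos(d), ready(c), ready(d)}  (21 atoms)
goal ⊆ F1  ⇒  h_max = 1

1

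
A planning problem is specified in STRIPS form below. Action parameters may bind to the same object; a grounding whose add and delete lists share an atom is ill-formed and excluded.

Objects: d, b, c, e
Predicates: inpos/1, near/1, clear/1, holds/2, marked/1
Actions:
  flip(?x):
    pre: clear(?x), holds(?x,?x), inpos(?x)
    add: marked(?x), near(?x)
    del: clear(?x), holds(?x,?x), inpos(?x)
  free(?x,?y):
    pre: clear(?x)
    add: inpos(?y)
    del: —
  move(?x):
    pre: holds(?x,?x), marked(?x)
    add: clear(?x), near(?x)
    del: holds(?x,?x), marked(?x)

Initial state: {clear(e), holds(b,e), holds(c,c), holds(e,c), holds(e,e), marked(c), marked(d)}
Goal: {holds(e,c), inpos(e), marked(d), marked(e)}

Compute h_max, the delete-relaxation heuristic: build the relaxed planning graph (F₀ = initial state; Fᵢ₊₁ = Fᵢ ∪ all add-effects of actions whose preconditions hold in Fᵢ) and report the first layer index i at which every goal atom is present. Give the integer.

2

F0 = init (7 atoms)
F1 = F0 ∪ {clear(c), inpos(b), inpos(c), inpos(d), inpos(e), near(c)}  (13 atoms)
F2 = F1 ∪ {marked(e), near(e)}  (15 atoms)
goal ⊆ F2  ⇒  h_max = 2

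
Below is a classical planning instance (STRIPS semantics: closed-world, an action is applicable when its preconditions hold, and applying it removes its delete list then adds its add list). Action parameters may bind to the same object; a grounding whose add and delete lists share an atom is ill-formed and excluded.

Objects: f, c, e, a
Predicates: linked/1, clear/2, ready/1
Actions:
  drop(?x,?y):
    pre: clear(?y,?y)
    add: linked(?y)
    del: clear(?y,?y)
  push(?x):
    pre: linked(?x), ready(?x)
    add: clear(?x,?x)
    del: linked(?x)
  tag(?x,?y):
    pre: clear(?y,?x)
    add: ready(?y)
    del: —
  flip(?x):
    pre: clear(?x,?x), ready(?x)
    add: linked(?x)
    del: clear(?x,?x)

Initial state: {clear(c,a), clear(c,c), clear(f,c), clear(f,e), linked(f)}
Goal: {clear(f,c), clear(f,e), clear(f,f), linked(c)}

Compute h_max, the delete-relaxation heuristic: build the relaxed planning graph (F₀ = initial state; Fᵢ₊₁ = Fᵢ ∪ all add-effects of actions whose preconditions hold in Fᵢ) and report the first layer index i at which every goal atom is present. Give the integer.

F0 = init (5 atoms)
F1 = F0 ∪ {linked(c), ready(c), ready(f)}  (8 atoms)
F2 = F1 ∪ {clear(f,f)}  (9 atoms)
goal ⊆ F2  ⇒  h_max = 2

2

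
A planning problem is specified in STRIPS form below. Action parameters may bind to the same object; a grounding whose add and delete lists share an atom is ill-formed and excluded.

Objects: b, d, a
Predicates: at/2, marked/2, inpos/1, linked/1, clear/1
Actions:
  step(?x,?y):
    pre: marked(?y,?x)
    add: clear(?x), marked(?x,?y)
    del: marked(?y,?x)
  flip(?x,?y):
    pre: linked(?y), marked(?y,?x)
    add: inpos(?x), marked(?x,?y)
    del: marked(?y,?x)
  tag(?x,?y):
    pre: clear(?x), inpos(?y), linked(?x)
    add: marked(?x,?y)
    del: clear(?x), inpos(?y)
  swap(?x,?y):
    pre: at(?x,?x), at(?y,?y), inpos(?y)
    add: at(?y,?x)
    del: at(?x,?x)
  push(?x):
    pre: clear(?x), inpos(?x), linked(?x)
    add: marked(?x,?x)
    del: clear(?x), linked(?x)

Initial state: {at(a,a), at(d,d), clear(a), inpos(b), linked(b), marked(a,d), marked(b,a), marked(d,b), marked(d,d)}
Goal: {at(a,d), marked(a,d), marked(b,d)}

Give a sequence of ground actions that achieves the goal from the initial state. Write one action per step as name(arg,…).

1. step(b,d)  →  {at(a,a), at(d,d), clear(a), clear(b), inpos(b), linked(b), marked(a,d), marked(b,a), marked(b,d), marked(d,d)}
2. flip(a,b)  →  {at(a,a), at(d,d), clear(a), clear(b), inpos(a), inpos(b), linked(b), marked(a,b), marked(a,d), marked(b,d), marked(d,d)}
3. swap(d,a)  →  {at(a,a), at(a,d), clear(a), clear(b), inpos(a), inpos(b), linked(b), marked(a,b), marked(a,d), marked(b,d), marked(d,d)}

step(b,d); flip(a,b); swap(d,a)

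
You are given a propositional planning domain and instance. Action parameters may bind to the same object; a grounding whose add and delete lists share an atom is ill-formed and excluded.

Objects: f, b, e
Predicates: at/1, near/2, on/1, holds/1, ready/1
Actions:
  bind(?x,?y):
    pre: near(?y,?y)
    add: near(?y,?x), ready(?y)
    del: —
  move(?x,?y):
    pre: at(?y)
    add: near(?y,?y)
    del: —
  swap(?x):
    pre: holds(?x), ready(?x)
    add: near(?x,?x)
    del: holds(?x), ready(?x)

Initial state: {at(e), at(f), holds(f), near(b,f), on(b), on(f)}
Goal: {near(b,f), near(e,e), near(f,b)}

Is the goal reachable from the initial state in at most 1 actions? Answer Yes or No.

No

1. move(f,f)  →  {at(e), at(f), holds(f), near(b,f), near(f,f), on(b), on(f)}
2. bind(b,f)  →  {at(e), at(f), holds(f), near(b,f), near(f,b), near(f,f), on(b), on(f), ready(f)}
3. move(f,e)  →  {at(e), at(f), holds(f), near(b,f), near(e,e), near(f,b), near(f,f), on(b), on(f), ready(f)}
optimal plan length = 3; 3 > 1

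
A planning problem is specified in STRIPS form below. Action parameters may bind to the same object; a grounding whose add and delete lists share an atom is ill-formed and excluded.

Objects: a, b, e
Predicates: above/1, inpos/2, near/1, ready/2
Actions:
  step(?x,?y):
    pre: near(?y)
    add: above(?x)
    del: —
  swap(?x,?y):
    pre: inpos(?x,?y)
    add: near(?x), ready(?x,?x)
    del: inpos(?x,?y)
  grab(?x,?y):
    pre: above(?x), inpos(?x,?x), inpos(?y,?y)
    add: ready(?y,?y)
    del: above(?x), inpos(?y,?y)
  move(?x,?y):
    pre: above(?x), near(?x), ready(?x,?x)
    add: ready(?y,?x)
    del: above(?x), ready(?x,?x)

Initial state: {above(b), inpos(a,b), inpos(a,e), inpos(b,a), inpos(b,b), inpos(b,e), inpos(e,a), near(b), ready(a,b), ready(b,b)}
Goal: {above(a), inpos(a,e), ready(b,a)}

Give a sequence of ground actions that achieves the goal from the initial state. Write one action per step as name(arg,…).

1. step(a,b)  →  {above(a), above(b), inpos(a,b), inpos(a,e), inpos(b,a), inpos(b,b), inpos(b,e), inpos(e,a), near(b), ready(a,b), ready(b,b)}
2. swap(a,b)  →  {above(a), above(b), inpos(a,e), inpos(b,a), inpos(b,b), inpos(b,e), inpos(e,a), near(a), near(b), ready(a,a), ready(a,b), ready(b,b)}
3. move(a,b)  →  {above(b), inpos(a,e), inpos(b,a), inpos(b,b), inpos(b,e), inpos(e,a), near(a), near(b), ready(a,b), ready(b,a), ready(b,b)}
4. step(a,a)  →  {above(a), above(b), inpos(a,e), inpos(b,a), inpos(b,b), inpos(b,e), inpos(e,a), near(a), near(b), ready(a,b), ready(b,a), ready(b,b)}

step(a,b); swap(a,b); move(a,b); step(a,a)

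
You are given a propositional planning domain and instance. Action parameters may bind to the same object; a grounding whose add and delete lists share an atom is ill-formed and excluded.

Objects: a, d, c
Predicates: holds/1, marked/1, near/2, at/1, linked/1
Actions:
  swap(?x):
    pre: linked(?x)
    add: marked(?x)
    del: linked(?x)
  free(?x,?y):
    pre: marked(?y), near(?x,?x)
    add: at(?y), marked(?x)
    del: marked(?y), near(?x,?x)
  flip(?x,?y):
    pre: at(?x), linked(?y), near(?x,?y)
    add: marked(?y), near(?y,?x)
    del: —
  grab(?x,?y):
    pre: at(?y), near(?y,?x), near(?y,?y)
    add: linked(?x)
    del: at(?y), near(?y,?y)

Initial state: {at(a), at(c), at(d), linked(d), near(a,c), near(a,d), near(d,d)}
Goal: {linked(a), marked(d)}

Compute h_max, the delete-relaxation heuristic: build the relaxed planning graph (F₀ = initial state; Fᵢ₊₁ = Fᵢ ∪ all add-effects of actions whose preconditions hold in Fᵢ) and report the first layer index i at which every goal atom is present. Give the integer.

2

F0 = init (7 atoms)
F1 = F0 ∪ {marked(d), near(d,a)}  (9 atoms)
F2 = F1 ∪ {linked(a)}  (10 atoms)
goal ⊆ F2  ⇒  h_max = 2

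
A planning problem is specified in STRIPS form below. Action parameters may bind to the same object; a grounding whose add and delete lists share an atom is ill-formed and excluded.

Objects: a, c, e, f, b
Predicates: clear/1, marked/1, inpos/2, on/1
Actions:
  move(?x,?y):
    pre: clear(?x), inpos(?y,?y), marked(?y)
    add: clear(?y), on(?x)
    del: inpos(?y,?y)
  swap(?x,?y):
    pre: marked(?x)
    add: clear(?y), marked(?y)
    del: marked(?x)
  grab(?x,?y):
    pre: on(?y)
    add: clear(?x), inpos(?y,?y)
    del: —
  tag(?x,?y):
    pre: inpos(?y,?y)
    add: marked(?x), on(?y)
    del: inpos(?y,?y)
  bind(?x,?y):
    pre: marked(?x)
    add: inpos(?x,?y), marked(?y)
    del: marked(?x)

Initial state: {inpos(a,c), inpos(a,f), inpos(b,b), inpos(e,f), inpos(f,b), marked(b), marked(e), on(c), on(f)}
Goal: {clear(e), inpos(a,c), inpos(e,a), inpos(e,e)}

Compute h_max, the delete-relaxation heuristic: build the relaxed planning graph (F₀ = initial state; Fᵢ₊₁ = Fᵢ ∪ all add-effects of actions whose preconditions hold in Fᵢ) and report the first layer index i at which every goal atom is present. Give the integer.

3

F0 = init (9 atoms)
F1 = F0 ∪ {clear(a), clear(b), clear(c), clear(e), clear(f), inpos(b,a), inpos(b,c), inpos(b,e), inpos(b,f), inpos(c,c), inpos(e,a), inpos(e,b), inpos(e,c), inpos(f,f), marked(a), marked(c), marked(f), on(b)}  (27 atoms)
F2 = F1 ∪ {inpos(a,b), inpos(a,e), inpos(c,a), inpos(c,b), inpos(c,e), inpos(c,f), inpos(f,a), inpos(f,c), inpos(f,e), on(a), on(e)}  (38 atoms)
F3 = F2 ∪ {inpos(a,a), inpos(e,e)}  (40 atoms)
goal ⊆ F3  ⇒  h_max = 3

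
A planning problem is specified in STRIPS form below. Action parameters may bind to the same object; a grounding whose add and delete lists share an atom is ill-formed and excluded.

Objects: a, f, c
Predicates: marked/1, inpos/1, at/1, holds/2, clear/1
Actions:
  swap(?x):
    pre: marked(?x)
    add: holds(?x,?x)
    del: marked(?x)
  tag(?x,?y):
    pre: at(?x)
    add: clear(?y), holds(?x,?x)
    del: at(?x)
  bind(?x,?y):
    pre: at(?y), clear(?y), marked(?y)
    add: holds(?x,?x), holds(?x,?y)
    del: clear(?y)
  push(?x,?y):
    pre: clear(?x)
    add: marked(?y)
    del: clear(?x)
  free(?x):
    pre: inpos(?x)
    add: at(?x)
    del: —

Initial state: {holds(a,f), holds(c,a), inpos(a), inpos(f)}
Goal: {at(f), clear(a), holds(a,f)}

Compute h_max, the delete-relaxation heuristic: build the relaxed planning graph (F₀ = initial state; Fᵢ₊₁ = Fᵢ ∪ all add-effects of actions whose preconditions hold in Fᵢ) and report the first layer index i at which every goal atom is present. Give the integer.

F0 = init (4 atoms)
F1 = F0 ∪ {at(a), at(f)}  (6 atoms)
F2 = F1 ∪ {clear(a), clear(c), clear(f), holds(a,a), holds(f,f)}  (11 atoms)
goal ⊆ F2  ⇒  h_max = 2

2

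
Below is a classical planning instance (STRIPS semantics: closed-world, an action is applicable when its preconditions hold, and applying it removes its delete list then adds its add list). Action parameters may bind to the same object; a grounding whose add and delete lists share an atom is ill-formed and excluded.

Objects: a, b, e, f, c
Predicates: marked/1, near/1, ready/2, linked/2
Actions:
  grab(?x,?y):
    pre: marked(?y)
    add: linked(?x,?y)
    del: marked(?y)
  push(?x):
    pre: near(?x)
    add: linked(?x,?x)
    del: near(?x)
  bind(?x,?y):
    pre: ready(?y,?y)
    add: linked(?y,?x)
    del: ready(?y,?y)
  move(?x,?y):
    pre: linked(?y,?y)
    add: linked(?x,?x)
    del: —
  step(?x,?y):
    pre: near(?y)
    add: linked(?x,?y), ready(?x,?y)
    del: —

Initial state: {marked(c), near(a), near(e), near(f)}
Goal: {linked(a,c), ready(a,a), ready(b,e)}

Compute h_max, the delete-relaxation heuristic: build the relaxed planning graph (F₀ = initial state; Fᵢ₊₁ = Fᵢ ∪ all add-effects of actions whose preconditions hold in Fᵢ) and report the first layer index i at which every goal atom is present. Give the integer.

1

F0 = init (4 atoms)
F1 = F0 ∪ {linked(a,a), linked(a,c), linked(a,e), linked(a,f), linked(b,a), linked(b,c), linked(b,e), linked(b,f), linked(c,a), linked(c,c), linked(c,e), linked(c,f), linked(e,a), linked(e,c), linked(e,e), linked(e,f), linked(f,a), linked(f,c), linked(f,e), linked(f,f), ready(a,a), ready(a,e), ready(a,f), ready(b,a), ready(b,e), ready(b,f), ready(c,a), ready(c,e), ready(c,f), ready(e,a), ready(e,e), ready(e,f), ready(f,a), ready(f,e), ready(f,f)}  (39 atoms)
goal ⊆ F1  ⇒  h_max = 1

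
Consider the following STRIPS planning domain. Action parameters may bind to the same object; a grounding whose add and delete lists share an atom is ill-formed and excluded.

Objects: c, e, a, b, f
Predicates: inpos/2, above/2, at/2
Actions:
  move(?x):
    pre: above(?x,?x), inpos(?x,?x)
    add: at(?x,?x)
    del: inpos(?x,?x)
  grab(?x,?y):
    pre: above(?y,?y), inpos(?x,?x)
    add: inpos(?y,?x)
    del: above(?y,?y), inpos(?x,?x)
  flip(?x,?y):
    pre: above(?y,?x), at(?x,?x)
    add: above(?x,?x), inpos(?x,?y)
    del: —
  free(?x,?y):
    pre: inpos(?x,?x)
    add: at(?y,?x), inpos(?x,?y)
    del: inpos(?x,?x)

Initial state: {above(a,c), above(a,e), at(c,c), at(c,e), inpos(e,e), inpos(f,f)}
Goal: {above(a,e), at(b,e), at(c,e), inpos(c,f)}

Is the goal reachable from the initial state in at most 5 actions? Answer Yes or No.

Yes

1. flip(c,a)  →  {above(a,c), above(a,e), above(c,c), at(c,c), at(c,e), inpos(c,a), inpos(e,e), inpos(f,f)}
2. grab(f,c)  →  {above(a,c), above(a,e), at(c,c), at(c,e), inpos(c,a), inpos(c,f), inpos(e,e)}
3. free(e,b)  →  {above(a,c), above(a,e), at(b,e), at(c,c), at(c,e), inpos(c,a), inpos(c,f), inpos(e,b)}
optimal plan length = 3; 3 ≤ 5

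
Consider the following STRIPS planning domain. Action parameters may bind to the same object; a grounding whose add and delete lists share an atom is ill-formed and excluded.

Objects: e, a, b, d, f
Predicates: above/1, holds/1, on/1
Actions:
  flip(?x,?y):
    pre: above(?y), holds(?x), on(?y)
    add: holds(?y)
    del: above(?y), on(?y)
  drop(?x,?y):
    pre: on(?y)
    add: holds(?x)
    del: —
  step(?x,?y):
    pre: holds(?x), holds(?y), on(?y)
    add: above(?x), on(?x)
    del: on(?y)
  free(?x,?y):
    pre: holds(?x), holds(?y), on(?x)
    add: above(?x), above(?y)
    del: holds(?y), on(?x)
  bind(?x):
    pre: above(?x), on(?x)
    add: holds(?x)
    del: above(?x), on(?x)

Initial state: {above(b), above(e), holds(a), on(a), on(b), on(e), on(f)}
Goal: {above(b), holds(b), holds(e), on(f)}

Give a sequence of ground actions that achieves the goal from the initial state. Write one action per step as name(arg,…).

flip(a,e); drop(b,a)

1. flip(a,e)  →  {above(b), holds(a), holds(e), on(a), on(b), on(f)}
2. drop(b,a)  →  {above(b), holds(a), holds(b), holds(e), on(a), on(b), on(f)}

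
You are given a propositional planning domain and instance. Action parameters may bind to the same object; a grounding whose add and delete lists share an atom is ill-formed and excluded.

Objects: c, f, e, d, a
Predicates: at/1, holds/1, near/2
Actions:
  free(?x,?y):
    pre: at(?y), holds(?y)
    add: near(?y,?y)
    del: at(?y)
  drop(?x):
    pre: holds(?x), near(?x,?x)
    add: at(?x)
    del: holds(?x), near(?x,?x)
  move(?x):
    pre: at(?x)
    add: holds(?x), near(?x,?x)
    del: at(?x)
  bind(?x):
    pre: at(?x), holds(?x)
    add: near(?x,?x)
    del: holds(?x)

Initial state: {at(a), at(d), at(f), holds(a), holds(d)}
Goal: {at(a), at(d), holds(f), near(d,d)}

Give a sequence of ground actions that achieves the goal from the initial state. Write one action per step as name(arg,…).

move(f); bind(d)

1. move(f)  →  {at(a), at(d), holds(a), holds(d), holds(f), near(f,f)}
2. bind(d)  →  {at(a), at(d), holds(a), holds(f), near(d,d), near(f,f)}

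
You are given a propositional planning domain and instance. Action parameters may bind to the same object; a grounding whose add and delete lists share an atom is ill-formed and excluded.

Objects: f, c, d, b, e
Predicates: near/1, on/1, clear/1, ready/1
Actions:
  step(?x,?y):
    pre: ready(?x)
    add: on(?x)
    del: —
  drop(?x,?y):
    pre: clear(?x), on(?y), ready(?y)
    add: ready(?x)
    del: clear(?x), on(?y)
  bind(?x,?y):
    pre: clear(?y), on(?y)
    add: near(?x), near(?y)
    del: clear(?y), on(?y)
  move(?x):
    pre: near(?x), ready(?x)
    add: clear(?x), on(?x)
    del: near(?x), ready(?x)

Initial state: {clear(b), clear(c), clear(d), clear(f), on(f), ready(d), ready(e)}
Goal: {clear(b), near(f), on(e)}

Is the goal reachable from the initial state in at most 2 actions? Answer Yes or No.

1. step(e,f)  →  {clear(b), clear(c), clear(d), clear(f), on(e), on(f), ready(d), ready(e)}
2. bind(f,f)  →  {clear(b), clear(c), clear(d), near(f), on(e), ready(d), ready(e)}
optimal plan length = 2; 2 ≤ 2

Yes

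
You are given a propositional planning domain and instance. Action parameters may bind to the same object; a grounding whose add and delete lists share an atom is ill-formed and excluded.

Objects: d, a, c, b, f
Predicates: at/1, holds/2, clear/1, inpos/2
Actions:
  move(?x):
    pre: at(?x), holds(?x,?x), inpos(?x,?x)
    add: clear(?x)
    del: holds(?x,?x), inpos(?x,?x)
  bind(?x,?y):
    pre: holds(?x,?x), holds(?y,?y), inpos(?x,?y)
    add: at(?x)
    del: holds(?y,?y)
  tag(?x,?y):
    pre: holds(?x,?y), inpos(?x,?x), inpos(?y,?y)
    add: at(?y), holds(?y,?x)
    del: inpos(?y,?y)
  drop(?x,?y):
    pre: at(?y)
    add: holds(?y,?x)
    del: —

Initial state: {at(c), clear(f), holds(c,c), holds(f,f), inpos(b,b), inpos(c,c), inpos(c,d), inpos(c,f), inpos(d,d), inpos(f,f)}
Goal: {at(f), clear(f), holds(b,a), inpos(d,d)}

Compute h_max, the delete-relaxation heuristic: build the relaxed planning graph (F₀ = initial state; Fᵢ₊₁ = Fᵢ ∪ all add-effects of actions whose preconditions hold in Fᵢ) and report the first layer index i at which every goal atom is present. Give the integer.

F0 = init (10 atoms)
F1 = F0 ∪ {at(f), clear(c), holds(c,a), holds(c,b), holds(c,d), holds(c,f)}  (16 atoms)
F2 = F1 ∪ {at(b), at(d), holds(b,c), holds(d,c), holds(f,a), holds(f,b), holds(f,c), holds(f,d)}  (24 atoms)
F3 = F2 ∪ {holds(b,a), holds(b,b), holds(b,d), holds(b,f), holds(d,a), holds(d,b), holds(d,d), holds(d,f)}  (32 atoms)
goal ⊆ F3  ⇒  h_max = 3

3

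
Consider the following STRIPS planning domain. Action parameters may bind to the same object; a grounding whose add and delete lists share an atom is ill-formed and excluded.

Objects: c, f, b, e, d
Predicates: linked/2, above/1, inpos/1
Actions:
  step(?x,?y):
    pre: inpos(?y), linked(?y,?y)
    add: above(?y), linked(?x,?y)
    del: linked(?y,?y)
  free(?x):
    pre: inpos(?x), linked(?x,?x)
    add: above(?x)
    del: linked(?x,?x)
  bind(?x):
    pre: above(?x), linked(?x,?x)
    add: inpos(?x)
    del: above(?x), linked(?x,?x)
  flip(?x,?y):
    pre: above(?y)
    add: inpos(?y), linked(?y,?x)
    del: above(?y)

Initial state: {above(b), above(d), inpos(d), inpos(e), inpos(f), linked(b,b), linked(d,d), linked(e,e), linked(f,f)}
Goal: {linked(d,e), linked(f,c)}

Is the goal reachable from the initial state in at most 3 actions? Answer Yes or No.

Yes

1. step(c,f)  →  {above(b), above(d), above(f), inpos(d), inpos(e), inpos(f), linked(b,b), linked(c,f), linked(d,d), linked(e,e)}
2. step(d,e)  →  {above(b), above(d), above(e), above(f), inpos(d), inpos(e), inpos(f), linked(b,b), linked(c,f), linked(d,d), linked(d,e)}
3. flip(c,f)  →  {above(b), above(d), above(e), inpos(d), inpos(e), inpos(f), linked(b,b), linked(c,f), linked(d,d), linked(d,e), linked(f,c)}
optimal plan length = 3; 3 ≤ 3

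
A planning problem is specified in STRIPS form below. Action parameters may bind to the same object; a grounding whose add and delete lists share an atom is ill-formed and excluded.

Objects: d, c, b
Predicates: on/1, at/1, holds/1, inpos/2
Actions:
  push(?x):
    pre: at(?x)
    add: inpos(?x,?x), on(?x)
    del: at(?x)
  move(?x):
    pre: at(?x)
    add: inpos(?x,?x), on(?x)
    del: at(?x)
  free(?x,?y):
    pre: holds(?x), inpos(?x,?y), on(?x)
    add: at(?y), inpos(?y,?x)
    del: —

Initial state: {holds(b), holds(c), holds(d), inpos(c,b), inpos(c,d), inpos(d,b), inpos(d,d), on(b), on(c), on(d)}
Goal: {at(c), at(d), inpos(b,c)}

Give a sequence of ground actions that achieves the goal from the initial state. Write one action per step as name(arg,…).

free(d,d); free(c,b); free(b,c)

1. free(d,d)  →  {at(d), holds(b), holds(c), holds(d), inpos(c,b), inpos(c,d), inpos(d,b), inpos(d,d), on(b), on(c), on(d)}
2. free(c,b)  →  {at(b), at(d), holds(b), holds(c), holds(d), inpos(b,c), inpos(c,b), inpos(c,d), inpos(d,b), inpos(d,d), on(b), on(c), on(d)}
3. free(b,c)  →  {at(b), at(c), at(d), holds(b), holds(c), holds(d), inpos(b,c), inpos(c,b), inpos(c,d), inpos(d,b), inpos(d,d), on(b), on(c), on(d)}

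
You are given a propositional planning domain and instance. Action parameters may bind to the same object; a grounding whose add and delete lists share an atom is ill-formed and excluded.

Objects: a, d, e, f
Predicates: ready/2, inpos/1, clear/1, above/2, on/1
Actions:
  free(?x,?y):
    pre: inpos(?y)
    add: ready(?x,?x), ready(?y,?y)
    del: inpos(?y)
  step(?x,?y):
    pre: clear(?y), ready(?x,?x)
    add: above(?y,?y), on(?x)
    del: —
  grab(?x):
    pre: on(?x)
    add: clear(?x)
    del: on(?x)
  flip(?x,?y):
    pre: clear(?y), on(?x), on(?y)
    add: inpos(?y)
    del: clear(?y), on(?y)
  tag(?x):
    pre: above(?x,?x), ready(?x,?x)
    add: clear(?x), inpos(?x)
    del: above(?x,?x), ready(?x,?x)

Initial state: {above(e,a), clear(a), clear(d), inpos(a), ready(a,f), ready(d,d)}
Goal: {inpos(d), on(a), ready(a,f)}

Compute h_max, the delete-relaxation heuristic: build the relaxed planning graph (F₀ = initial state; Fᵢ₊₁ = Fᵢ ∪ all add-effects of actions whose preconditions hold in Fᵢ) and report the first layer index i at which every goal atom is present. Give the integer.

F0 = init (6 atoms)
F1 = F0 ∪ {above(a,a), above(d,d), on(d), ready(a,a), ready(e,e), ready(f,f)}  (12 atoms)
F2 = F1 ∪ {inpos(d), on(a), on(e), on(f)}  (16 atoms)
goal ⊆ F2  ⇒  h_max = 2

2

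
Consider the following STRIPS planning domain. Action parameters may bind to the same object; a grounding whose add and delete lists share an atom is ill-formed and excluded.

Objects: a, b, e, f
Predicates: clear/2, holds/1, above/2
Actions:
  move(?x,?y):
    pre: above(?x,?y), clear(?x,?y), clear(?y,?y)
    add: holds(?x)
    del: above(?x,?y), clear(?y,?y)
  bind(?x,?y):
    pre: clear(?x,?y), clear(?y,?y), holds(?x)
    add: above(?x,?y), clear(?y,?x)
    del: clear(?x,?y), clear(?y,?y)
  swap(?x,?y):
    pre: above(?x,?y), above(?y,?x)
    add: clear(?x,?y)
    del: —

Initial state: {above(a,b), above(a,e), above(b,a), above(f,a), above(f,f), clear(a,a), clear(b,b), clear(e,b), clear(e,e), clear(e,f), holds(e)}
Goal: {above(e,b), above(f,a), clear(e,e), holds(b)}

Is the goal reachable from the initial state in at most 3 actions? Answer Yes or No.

Yes

1. bind(e,b)  →  {above(a,b), above(a,e), above(b,a), above(e,b), above(f,a), above(f,f), clear(a,a), clear(b,e), clear(e,e), clear(e,f), holds(e)}
2. swap(b,a)  →  {above(a,b), above(a,e), above(b,a), above(e,b), above(f,a), above(f,f), clear(a,a), clear(b,a), clear(b,e), clear(e,e), clear(e,f), holds(e)}
3. move(b,a)  →  {above(a,b), above(a,e), above(e,b), above(f,a), above(f,f), clear(b,a), clear(b,e), clear(e,e), clear(e,f), holds(b), holds(e)}
optimal plan length = 3; 3 ≤ 3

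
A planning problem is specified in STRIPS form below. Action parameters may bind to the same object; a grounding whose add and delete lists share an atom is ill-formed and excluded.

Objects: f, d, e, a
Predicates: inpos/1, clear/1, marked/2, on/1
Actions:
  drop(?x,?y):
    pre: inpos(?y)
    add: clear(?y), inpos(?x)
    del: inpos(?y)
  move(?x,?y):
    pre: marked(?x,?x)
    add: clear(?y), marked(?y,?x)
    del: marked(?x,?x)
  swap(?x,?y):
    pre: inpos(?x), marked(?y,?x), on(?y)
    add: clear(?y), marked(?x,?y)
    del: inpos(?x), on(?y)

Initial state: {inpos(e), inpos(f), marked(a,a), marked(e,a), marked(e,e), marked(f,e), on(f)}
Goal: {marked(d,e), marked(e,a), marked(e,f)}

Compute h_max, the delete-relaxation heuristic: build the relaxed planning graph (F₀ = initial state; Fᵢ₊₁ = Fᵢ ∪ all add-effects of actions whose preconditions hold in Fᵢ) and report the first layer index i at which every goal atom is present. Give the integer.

F0 = init (7 atoms)
F1 = F0 ∪ {clear(a), clear(d), clear(e), clear(f), inpos(a), inpos(d), marked(a,e), marked(d,a), marked(d,e), marked(e,f), marked(f,a)}  (18 atoms)
goal ⊆ F1  ⇒  h_max = 1

1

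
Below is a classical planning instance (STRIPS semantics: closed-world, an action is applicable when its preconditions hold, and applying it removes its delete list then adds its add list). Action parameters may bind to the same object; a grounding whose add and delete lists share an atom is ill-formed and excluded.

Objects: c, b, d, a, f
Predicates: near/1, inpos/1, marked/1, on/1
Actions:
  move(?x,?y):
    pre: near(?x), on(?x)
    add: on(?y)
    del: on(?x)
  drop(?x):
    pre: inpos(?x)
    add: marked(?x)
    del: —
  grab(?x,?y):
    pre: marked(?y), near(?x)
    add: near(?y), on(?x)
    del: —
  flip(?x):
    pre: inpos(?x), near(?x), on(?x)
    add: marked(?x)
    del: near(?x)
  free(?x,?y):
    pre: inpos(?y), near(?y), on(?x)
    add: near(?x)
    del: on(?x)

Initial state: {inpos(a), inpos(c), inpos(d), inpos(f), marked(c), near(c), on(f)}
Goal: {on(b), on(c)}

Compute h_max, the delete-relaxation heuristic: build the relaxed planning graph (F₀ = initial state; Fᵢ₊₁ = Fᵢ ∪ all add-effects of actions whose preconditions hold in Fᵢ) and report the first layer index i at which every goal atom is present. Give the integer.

F0 = init (7 atoms)
F1 = F0 ∪ {marked(a), marked(d), marked(f), near(f), on(c)}  (12 atoms)
F2 = F1 ∪ {near(a), near(d), on(a), on(b), on(d)}  (17 atoms)
goal ⊆ F2  ⇒  h_max = 2

2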